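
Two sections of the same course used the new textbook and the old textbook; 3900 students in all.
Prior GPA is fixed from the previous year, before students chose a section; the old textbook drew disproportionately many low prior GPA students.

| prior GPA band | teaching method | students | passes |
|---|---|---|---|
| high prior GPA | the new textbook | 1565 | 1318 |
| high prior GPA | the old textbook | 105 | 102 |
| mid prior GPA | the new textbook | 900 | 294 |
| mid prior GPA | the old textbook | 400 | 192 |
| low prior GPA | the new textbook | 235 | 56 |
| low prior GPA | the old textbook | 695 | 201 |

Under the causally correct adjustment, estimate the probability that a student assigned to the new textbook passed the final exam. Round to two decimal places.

The prior GPA band-specific comparison favours the old textbook throughout, but the pooled figures favour the new textbook. The question is whether to condition on prior GPA band.
Nothing the teaching method does changes prior GPA band; the imbalance is an allocation artefact. With prior GPA band also predicting the outcome, the pooled figure is confounded, and the within-stratum comparison is the causal one.
Standardising the new textbook to the population prior GPA band mix: 0.428·1318/1565 + 0.333·294/900 + 0.238·56/235 = 0.526.

0.53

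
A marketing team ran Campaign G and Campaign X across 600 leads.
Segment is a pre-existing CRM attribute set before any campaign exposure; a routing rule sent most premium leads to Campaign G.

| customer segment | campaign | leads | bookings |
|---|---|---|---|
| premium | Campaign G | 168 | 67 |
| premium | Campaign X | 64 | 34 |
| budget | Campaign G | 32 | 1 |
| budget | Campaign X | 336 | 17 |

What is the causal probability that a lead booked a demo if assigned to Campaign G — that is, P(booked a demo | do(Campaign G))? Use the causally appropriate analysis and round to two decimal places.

Campaign X is higher inside every customer segment stratum but Campaign G is higher in aggregate. Whether to stratify depends on how customer segment relates to the campaign.
Customer segment is set before the campaign has any effect — it is not caused by the campaign — and it independently drives the outcome. That makes it a confounder, so the causal comparison is within customer segment levels.
Standardising Campaign G to the population customer segment mix: 0.387·67/168 + 0.613·1/32 = 0.173.

0.17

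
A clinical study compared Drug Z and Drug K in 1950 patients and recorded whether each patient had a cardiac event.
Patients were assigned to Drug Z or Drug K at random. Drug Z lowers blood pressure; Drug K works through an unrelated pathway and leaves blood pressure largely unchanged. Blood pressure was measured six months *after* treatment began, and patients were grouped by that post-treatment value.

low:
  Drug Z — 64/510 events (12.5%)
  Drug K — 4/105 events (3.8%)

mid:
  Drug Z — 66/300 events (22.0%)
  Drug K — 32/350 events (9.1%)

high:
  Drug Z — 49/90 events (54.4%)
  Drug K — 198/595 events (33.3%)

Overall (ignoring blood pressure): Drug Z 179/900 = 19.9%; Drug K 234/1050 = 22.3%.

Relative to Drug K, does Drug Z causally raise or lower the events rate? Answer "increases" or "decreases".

decreases

The stratified and pooled comparisons disagree (Drug K wins within each blood pressure; Drug Z wins overall), so the answer turns on the causal role of blood pressure.
Stratifying would compare drugs among patients the drugs themselves sorted into blood pressure groups — a form of selection on an intermediate. The unconditioned pooled rates give the total causal effect.
Pooled: Drug Z 19.9% vs Drug K 22.3%; Drug Z is lower overall.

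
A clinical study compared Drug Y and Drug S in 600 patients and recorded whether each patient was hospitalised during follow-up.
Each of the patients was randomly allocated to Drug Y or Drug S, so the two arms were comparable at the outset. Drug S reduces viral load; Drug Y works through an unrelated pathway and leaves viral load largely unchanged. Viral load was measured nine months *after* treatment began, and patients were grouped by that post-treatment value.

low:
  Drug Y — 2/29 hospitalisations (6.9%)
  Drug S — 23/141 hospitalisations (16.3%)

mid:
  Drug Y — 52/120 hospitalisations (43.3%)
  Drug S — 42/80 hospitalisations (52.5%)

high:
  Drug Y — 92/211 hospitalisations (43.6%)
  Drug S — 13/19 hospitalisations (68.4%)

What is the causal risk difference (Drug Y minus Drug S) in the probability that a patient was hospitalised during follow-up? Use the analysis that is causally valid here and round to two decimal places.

Drug Y is lower inside every viral load stratum but Drug S is lower in aggregate. Whether to stratify depends on how viral load relates to the drug.
Viral load is downstream of the drug. One should not condition on a consequence of treatment, so the overall rates are the right comparison.
The causal difference is the pooled difference: 0.406 − 0.325 = +0.081.

+0.08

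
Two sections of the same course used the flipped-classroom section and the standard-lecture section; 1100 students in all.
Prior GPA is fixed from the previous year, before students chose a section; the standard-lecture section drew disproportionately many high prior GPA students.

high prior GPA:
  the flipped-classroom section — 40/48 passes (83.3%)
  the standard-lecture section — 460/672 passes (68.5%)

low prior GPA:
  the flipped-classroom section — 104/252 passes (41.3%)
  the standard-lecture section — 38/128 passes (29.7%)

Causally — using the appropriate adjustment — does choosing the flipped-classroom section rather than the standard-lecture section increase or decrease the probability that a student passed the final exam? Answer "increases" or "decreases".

The stratified and pooled comparisons disagree (the flipped-classroom section wins within each prior GPA band; the standard-lecture section wins overall), so the answer turns on the causal role of prior GPA band.
Prior GPA band satisfies the back-door criterion: it is not a descendant of the teaching method, and it blocks the spurious path from teaching method to outcome. Adjusting for it (i.e., using the within-prior GPA band rates) gives the causal effect.
Within each level — high prior GPA: 83.3% vs 68.5%; low prior GPA: 41.3% vs 29.7% — the flipped-classroom section is higher every time.

increases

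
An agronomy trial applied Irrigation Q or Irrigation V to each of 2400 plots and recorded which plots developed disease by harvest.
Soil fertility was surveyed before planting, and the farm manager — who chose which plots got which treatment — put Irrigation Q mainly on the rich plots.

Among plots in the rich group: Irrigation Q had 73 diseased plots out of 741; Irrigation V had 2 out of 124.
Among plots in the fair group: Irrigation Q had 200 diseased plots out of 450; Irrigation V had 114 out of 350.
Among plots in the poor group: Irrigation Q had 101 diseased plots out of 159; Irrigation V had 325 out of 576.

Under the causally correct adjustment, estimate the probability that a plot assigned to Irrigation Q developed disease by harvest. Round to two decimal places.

Within every soil fertility level Irrigation V has the lower rate, yet pooled Irrigation Q does — Simpson's reversal.
Since soil fertility is a pre-existing factor (not a product of the irrigation) and it affects the outcome on its own, it is a confounder. The stratified rates, not the pooled rate, identify the causal effect.
Standardising Irrigation Q to the population soil fertility mix: 0.360·73/741 + 0.333·200/450 + 0.306·101/159 = 0.378.

0.38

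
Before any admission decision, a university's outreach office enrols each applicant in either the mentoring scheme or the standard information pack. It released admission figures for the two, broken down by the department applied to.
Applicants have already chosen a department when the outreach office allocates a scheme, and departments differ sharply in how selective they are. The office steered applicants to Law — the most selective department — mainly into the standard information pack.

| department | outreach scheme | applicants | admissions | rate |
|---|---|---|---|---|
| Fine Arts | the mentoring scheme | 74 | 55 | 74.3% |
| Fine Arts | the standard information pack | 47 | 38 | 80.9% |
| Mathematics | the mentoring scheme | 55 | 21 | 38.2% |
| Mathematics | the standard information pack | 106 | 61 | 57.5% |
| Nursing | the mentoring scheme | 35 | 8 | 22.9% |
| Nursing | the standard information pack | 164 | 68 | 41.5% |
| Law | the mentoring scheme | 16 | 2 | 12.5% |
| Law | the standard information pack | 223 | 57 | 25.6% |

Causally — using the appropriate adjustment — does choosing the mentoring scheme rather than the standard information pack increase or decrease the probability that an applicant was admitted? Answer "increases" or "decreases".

decreases

the standard information pack is higher inside every department stratum but the mentoring scheme is higher in aggregate. Whether to stratify depends on how department relates to the outreach scheme.
Here department is a common cause — it drives both which outreach scheme a case falls under and the outcome. The crude comparison mixes populations; the stratum-specific rates are the causally relevant ones.
Within each level — Fine Arts: 74.3% vs 80.9%; Mathematics: 38.2% vs 57.5%; Nursing: 22.9% vs 41.5%; Law: 12.5% vs 25.6% — the standard information pack is higher every time.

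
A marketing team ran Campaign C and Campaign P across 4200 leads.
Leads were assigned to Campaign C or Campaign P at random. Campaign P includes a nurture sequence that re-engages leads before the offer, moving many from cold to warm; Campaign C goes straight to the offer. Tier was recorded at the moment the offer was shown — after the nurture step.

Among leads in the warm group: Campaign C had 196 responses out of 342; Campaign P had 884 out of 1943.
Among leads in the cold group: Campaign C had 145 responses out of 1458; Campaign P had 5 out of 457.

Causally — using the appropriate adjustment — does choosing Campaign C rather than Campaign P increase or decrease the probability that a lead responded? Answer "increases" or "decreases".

decreases

The stratified and pooled comparisons disagree (Campaign C wins within each engagement tier; Campaign P wins overall), so the answer turns on the causal role of engagement tier.
Engagement tier is recorded after the campaign and is itself shifted by it — it sits on the causal path from campaign to outcome. Conditioning on a mediator would strip out part of the effect we want; the pooled comparison gives the total causal effect.
Pooled: Campaign C 18.9% vs Campaign P 37.0%; Campaign P is higher overall.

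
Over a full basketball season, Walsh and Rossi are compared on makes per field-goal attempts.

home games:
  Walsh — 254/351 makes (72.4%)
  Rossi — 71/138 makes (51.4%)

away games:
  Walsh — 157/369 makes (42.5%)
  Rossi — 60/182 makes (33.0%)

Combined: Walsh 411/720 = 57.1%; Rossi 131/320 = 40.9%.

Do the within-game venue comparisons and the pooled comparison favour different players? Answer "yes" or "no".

no

Within each game venue level (home games 72.4% vs 51.4%; away games 42.5% vs 33.0%), Walsh has the higher rate every time. Pooled: 57.1% vs 40.9% — Walsh has the higher rate overall. They agree.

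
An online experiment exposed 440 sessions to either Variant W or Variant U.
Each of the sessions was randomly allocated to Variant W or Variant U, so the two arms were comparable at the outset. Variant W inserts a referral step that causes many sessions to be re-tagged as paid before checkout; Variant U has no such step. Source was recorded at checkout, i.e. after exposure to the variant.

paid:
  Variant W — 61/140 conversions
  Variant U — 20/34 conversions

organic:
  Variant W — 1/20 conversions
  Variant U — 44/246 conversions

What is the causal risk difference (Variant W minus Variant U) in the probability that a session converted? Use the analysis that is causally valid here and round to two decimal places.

Variant U is higher inside every traffic source stratum but Variant W is higher in aggregate. Whether to stratify depends on how traffic source relates to the variant.
The distribution of traffic source is itself part of what the variant does — it is an intermediate outcome. Holding it fixed would remove that part of the effect; the total effect is the pooled difference.
The causal difference is the pooled difference: 0.388 − 0.229 = +0.159.

+0.16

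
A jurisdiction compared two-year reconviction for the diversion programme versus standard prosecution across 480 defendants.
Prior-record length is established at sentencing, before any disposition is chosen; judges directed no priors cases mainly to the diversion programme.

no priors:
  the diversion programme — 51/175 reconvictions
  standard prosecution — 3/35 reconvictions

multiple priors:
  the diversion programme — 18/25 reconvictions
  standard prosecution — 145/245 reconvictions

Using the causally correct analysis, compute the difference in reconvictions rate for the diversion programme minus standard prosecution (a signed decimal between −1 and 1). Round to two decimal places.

The prior-record length-specific comparison favours standard prosecution throughout, but the pooled figures favour the diversion programme. The question is whether to condition on prior-record length.
The imbalance in prior-record length arose from how defendants were allocated, not from anything the disposition did; and prior-record length independently affects the outcome. The pooled gap is confounded — condition on prior-record length.
Adjusting over the population distribution of prior-record length: 0.438·(0.291−0.086) + 0.562·(0.720−0.592) = +0.162.

+0.16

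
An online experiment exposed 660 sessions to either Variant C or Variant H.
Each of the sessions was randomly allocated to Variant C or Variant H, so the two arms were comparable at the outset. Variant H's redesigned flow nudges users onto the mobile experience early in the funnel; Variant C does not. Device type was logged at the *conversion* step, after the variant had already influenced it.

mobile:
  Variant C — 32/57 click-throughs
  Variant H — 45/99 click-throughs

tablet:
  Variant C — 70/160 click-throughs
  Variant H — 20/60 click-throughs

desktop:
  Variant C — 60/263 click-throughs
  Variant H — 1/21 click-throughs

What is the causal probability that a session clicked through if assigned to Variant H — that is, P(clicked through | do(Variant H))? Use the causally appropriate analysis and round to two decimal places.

Because the variant influences device type, device type is a post-treatment mediator, not a confounder. Stratifying on it would bias the estimate; the causal effect is the crude pooled difference.
So P(outcome | do(Variant H)) is just the pooled rate for Variant H: 66/180 = 0.367.

0.37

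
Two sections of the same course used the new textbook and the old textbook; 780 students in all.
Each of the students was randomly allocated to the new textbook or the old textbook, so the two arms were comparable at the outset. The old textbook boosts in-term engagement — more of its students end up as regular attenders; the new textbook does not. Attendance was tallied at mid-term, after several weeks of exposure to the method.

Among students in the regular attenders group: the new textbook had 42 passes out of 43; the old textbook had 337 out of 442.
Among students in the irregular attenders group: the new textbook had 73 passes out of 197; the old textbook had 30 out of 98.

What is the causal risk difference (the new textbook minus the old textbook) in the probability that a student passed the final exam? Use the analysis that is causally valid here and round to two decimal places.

-0.20

the new textbook is higher inside every mid-term attendance stratum but the old textbook is higher in aggregate. Whether to stratify depends on how mid-term attendance relates to the teaching method.
Mid-term attendance here is a post-treatment variable shaped by the teaching method; conditioning on it would introduce bias rather than remove it. The overall comparison is the causal one.
The causal difference is the pooled difference: 0.479 − 0.680 = -0.200.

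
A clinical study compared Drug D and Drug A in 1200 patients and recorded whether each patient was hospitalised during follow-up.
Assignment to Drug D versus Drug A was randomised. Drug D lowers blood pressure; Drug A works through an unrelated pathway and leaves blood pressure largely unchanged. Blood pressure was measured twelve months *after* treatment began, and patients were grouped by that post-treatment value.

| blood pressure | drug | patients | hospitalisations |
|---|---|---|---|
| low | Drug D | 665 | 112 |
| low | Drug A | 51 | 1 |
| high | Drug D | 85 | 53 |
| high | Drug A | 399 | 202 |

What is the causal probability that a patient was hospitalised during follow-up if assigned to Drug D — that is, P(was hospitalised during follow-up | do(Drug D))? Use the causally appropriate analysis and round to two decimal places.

0.22

Within every blood pressure level Drug A has the lower rate, yet pooled Drug D does — Simpson's reversal.
Blood pressure is downstream of the drug. One should not condition on a consequence of treatment, so the overall rates are the right comparison.
So P(outcome | do(Drug D)) is just the pooled rate for Drug D: 165/750 = 0.220.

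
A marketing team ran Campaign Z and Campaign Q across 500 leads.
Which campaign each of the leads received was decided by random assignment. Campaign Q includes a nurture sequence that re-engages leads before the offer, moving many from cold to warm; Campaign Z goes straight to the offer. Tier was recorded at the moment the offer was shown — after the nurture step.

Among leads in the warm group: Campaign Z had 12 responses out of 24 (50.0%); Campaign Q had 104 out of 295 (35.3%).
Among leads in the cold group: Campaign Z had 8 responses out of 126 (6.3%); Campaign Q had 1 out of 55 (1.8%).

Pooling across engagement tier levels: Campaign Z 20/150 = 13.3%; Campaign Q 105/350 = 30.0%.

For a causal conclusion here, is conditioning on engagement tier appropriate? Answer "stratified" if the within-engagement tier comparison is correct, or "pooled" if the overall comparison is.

pooled

Campaign Z is higher inside every engagement tier stratum but Campaign Q is higher in aggregate. Whether to stratify depends on how engagement tier relates to the campaign.
Engagement tier lies on the pathway campaign → engagement tier → outcome, so adjusting for it blocks the indirect effect. For the total causal effect of campaign, use the unadjusted pooled rates.
Pooled: Campaign Z 13.3% vs Campaign Q 30.0%; Campaign Q is higher overall.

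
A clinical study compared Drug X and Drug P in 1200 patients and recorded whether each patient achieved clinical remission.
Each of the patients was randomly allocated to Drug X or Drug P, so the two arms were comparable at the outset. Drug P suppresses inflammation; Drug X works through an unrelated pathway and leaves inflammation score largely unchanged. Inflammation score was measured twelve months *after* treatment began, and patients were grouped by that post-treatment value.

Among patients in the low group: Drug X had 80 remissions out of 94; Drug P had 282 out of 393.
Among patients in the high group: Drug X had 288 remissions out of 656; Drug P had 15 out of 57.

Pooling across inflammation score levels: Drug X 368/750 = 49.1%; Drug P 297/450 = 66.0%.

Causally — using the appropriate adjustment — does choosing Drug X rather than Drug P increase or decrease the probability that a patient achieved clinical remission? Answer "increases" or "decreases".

Inflammation score is recorded after the drug and is itself shifted by it — it sits on the causal path from drug to outcome. Conditioning on a mediator would strip out part of the effect we want; the pooled comparison gives the total causal effect.
Pooled: Drug X 49.1% vs Drug P 66.0%; Drug P is higher overall.

decreases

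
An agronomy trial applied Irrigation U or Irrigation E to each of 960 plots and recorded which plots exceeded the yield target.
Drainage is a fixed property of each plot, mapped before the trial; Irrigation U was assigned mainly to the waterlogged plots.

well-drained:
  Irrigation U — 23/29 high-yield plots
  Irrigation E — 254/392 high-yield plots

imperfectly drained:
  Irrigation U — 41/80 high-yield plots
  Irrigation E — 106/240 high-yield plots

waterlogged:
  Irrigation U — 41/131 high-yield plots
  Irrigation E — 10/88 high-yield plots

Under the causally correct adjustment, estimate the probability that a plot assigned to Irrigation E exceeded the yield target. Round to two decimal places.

0.46

The stratified and pooled comparisons disagree (Irrigation U wins within each field drainage; Irrigation E wins overall), so the answer turns on the causal role of field drainage.
Here field drainage is a common cause — it drives both which irrigation a case falls under and the outcome. The crude comparison mixes populations; the stratum-specific rates are the causally relevant ones.
Standardising Irrigation E to the population field drainage mix: 0.439·254/392 + 0.333·106/240 + 0.228·10/88 = 0.457.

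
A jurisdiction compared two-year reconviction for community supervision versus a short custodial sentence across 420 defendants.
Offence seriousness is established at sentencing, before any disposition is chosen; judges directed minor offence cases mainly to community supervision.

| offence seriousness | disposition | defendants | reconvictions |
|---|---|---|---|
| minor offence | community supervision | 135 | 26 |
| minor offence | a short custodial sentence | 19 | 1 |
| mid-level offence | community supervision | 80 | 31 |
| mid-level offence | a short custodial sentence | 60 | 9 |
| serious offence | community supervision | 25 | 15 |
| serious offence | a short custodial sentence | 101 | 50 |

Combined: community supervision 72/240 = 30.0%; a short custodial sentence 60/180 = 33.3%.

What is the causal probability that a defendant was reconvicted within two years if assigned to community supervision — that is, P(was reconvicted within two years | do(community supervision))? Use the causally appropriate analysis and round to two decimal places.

a short custodial sentence is lower inside every offence seriousness stratum but community supervision is lower in aggregate. Whether to stratify depends on how offence seriousness relates to the disposition.
Offence seriousness is set before the disposition has any effect — it is not caused by the disposition — and it independently drives the outcome. That makes it a confounder, so the causal comparison is within offence seriousness levels.
Standardising community supervision to the population offence seriousness mix: 0.367·26/135 + 0.333·31/80 + 0.300·15/25 = 0.380.

0.38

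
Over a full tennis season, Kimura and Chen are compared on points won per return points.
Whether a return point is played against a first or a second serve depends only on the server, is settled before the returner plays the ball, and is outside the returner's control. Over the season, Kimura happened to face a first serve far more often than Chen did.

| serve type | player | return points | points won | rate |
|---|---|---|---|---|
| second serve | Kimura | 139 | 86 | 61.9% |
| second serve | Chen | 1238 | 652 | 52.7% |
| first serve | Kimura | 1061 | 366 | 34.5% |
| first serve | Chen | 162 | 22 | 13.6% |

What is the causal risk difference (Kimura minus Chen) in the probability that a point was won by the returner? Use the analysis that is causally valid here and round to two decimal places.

The stratified and pooled comparisons disagree (Kimura wins within each serve type; Chen wins overall), so the answer turns on the causal role of serve type.
Nothing the player does changes serve type; the imbalance is an allocation artefact. With serve type also predicting the outcome, the pooled figure is confounded, and the within-stratum comparison is the causal one.
Adjusting over the population distribution of serve type: 0.530·(0.619−0.527) + 0.470·(0.345−0.136) = +0.147.

+0.15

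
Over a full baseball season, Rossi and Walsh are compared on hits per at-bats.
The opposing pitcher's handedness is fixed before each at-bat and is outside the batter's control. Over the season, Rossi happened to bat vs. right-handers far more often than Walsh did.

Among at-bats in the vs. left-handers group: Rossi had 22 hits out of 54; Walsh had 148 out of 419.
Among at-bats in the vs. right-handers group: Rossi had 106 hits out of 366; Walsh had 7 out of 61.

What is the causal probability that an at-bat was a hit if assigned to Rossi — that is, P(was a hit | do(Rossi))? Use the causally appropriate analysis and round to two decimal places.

The stratified and pooled comparisons disagree (Rossi wins within each pitcher handedness; Walsh wins overall), so the answer turns on the causal role of pitcher handedness.
Here pitcher handedness is a common cause — it drives both which player a case falls under and the outcome. The crude comparison mixes populations; the stratum-specific rates are the causally relevant ones.
Standardising Rossi to the population pitcher handedness mix: 0.526·22/54 + 0.474·106/366 = 0.352.

0.35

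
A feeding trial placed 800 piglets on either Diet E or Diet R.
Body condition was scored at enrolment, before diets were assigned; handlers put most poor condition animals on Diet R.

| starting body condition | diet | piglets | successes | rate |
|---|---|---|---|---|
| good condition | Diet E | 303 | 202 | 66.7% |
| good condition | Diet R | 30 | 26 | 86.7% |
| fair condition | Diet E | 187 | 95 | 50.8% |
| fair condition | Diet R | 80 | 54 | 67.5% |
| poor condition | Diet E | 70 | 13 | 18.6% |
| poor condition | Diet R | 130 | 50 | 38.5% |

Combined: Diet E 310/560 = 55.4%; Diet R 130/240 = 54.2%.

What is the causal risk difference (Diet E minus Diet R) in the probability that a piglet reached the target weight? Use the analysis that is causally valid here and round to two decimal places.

-0.19

Within every starting body condition level Diet R has the higher rate, yet pooled Diet E does — Simpson's reversal.
Starting body condition satisfies the back-door criterion: it is not a descendant of the diet, and it blocks the spurious path from diet to outcome. Adjusting for it (i.e., using the within-starting body condition rates) gives the causal effect.
Adjusting over the population distribution of starting body condition: 0.416·(0.667−0.867) + 0.334·(0.508−0.675) + 0.250·(0.186−0.385) = -0.189.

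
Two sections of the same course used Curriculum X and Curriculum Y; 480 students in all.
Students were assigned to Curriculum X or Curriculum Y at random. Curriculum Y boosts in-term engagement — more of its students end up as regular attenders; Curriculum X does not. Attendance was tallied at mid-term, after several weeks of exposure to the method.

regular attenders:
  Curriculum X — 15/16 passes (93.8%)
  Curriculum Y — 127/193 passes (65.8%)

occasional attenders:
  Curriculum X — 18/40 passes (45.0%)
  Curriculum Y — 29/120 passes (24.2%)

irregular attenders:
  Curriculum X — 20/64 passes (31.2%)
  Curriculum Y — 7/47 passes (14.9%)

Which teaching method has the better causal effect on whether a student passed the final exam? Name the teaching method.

Mid-term attendance lies on the pathway teaching method → mid-term attendance → outcome, so adjusting for it blocks the indirect effect. For the total causal effect of teaching method, use the unadjusted pooled rates.
Pooled: Curriculum X 44.2% vs Curriculum Y 45.3%; Curriculum Y is higher overall.

Curriculum Y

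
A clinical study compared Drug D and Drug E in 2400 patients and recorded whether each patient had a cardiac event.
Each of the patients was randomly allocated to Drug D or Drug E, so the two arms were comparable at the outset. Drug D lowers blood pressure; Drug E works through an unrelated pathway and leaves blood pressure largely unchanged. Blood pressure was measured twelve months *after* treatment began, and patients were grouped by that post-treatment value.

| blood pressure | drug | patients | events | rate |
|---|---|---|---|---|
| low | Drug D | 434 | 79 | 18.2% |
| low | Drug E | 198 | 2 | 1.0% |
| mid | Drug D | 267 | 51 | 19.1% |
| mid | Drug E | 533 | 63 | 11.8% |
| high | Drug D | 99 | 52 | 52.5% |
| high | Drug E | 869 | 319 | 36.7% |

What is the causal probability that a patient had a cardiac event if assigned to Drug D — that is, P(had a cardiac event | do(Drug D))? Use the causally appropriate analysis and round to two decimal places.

Blood pressure is recorded after the drug and is itself shifted by it — it sits on the causal path from drug to outcome. Conditioning on a mediator would strip out part of the effect we want; the pooled comparison gives the total causal effect.
So P(outcome | do(Drug D)) is just the pooled rate for Drug D: 182/800 = 0.228.

0.23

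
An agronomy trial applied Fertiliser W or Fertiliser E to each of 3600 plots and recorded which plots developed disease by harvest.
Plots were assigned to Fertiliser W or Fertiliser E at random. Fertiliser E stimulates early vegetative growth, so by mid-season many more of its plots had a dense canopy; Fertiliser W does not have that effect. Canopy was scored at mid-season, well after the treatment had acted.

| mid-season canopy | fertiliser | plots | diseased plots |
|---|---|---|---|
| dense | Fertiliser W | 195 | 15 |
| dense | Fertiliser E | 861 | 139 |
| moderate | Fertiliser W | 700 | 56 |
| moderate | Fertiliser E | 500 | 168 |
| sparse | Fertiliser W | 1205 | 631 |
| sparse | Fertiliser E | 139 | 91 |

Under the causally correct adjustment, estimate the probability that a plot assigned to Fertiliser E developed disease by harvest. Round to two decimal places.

0.27

The mid-season canopy-specific comparison favours Fertiliser W throughout, but the pooled figures favour Fertiliser E. The question is whether to condition on mid-season canopy.
Mid-season canopy is recorded after the fertiliser and is itself shifted by it — it sits on the causal path from fertiliser to outcome. Conditioning on a mediator would strip out part of the effect we want; the pooled comparison gives the total causal effect.
So P(outcome | do(Fertiliser E)) is just the pooled rate for Fertiliser E: 398/1500 = 0.265.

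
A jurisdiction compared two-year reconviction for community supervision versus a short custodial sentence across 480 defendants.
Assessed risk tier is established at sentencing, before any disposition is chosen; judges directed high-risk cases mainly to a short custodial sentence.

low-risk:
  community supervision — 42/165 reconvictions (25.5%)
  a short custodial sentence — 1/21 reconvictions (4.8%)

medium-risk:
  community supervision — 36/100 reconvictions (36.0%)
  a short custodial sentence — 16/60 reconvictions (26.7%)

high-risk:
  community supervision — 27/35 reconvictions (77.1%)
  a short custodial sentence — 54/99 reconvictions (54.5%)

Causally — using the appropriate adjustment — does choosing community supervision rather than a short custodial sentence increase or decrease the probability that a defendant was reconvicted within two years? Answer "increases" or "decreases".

a short custodial sentence is lower inside every assessed risk tier stratum but community supervision is lower in aggregate. Whether to stratify depends on how assessed risk tier relates to the disposition.
Here assessed risk tier is a common cause — it drives both which disposition a case falls under and the outcome. The crude comparison mixes populations; the stratum-specific rates are the causally relevant ones.
Within each level — low-risk: 25.5% vs 4.8%; medium-risk: 36.0% vs 26.7%; high-risk: 77.1% vs 54.5% — a short custodial sentence is lower every time.

increases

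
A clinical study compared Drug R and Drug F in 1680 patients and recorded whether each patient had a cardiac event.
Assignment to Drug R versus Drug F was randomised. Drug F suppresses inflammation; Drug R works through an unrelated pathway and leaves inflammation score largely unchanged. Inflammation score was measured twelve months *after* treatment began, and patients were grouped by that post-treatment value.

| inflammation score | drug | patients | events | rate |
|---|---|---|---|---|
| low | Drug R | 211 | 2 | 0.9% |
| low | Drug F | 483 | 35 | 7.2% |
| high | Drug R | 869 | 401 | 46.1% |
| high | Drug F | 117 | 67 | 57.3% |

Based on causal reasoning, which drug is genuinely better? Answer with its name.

Because the drug influences inflammation score, inflammation score is a post-treatment mediator, not a confounder. Stratifying on it would bias the estimate; the causal effect is the crude pooled difference.
Pooled: Drug R 37.3% vs Drug F 17.0%; Drug F is lower overall.

Drug F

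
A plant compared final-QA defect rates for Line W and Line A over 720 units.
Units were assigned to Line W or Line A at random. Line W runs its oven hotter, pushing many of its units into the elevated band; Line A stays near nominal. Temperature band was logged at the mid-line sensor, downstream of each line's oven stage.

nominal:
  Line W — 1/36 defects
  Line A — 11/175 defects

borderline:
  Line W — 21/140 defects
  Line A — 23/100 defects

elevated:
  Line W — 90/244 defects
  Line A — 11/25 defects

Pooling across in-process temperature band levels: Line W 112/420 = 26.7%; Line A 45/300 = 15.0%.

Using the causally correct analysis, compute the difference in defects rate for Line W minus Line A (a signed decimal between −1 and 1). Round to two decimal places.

In-process temperature band lies on the pathway line → in-process temperature band → outcome, so adjusting for it blocks the indirect effect. For the total causal effect of line, use the unadjusted pooled rates.
The causal difference is the pooled difference: 0.267 − 0.150 = +0.117.

+0.12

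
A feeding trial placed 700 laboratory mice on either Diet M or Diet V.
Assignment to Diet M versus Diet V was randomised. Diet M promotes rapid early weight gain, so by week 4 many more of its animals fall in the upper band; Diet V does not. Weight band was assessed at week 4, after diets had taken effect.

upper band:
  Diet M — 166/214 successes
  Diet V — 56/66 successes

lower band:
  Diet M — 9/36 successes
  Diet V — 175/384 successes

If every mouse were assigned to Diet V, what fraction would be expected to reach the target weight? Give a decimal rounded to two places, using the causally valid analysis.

0.51

Week-4 weight band lies on the pathway diet → week-4 weight band → outcome, so adjusting for it blocks the indirect effect. For the total causal effect of diet, use the unadjusted pooled rates.
So P(outcome | do(Diet V)) is just the pooled rate for Diet V: 231/450 = 0.513.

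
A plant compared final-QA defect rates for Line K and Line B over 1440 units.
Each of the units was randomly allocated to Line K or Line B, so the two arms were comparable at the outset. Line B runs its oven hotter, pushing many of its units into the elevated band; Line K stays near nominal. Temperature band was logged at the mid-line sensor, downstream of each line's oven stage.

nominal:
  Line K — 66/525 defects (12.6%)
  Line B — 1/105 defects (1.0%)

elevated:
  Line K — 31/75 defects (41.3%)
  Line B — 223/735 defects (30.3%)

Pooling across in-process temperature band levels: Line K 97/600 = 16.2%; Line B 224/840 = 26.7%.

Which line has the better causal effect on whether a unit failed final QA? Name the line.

Line K

Line B is lower inside every in-process temperature band stratum but Line K is lower in aggregate. Whether to stratify depends on how in-process temperature band relates to the line.
Because the line influences in-process temperature band, in-process temperature band is a post-treatment mediator, not a confounder. Stratifying on it would bias the estimate; the causal effect is the crude pooled difference.
Pooled: Line K 16.2% vs Line B 26.7%; Line K is lower overall.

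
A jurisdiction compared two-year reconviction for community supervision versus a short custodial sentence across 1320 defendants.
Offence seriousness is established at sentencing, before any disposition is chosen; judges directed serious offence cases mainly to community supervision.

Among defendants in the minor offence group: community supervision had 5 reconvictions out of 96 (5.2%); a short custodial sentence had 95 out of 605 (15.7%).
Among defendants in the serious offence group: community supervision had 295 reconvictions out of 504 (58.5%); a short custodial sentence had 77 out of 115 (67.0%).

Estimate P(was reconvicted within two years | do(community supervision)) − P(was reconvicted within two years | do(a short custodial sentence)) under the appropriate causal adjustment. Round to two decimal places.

community supervision is lower inside every offence seriousness stratum but a short custodial sentence is lower in aggregate. Whether to stratify depends on how offence seriousness relates to the disposition.
Offence seriousness differs across dispositions for reasons unrelated to any effect of the disposition itself, and it separately predicts the outcome — a classic confounder. We must compare within offence seriousness levels.
Adjusting over the population distribution of offence seriousness: 0.531·(0.052−0.157) + 0.469·(0.585−0.670) = -0.095.

-0.10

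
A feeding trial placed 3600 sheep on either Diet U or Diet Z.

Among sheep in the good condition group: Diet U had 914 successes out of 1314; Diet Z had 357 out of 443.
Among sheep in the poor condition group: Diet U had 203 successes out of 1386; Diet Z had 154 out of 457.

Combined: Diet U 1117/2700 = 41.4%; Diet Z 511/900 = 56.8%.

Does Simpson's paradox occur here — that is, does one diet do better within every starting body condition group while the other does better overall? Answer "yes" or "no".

no

Within each starting body condition level (good condition 69.6% vs 80.6%; poor condition 14.6% vs 33.7%), Diet Z has the higher rate every time. Pooled: 41.4% vs 56.8% — Diet Z has the higher rate overall. They agree.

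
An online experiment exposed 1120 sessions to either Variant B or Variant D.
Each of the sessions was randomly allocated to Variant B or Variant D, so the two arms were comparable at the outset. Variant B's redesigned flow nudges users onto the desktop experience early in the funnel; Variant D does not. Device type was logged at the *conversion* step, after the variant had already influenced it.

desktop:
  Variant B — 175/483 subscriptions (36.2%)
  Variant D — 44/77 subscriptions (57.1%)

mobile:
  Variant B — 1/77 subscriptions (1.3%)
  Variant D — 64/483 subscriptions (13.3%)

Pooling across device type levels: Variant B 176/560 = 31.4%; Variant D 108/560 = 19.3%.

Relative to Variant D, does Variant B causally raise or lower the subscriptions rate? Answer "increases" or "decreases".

The distribution of device type is itself part of what the variant does — it is an intermediate outcome. Holding it fixed would remove that part of the effect; the total effect is the pooled difference.
Pooled: Variant B 31.4% vs Variant D 19.3%; Variant B is higher overall.

increases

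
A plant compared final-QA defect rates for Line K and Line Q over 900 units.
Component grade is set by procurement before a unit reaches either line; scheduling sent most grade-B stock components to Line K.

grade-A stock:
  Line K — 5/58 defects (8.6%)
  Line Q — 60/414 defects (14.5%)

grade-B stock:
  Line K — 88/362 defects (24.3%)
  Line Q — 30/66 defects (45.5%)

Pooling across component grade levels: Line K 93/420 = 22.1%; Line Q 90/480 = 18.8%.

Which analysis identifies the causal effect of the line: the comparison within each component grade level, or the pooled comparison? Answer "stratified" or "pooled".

stratified

Component grade is set before the line has any effect — it is not caused by the line — and it independently drives the outcome. That makes it a confounder, so the causal comparison is within component grade levels.
Within each level — grade-A stock: 8.6% vs 14.5%; grade-B stock: 24.3% vs 45.5% — Line K is lower every time.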